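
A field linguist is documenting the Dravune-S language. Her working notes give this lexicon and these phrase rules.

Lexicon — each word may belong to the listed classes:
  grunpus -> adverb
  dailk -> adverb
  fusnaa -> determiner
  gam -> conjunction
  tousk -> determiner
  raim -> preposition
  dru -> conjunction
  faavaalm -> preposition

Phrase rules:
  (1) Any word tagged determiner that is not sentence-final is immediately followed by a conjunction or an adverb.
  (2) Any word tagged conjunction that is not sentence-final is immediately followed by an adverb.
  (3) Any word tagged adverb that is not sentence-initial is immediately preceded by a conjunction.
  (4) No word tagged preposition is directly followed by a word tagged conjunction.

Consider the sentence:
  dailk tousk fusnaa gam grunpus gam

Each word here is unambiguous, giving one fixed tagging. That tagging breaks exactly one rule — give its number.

1

Fixed tagging: adverb determiner determiner conjunction adverb conjunction.
Rule check: R1 fail, R2 pass, R3 pass, R4 pass.
Only rule 1 fails.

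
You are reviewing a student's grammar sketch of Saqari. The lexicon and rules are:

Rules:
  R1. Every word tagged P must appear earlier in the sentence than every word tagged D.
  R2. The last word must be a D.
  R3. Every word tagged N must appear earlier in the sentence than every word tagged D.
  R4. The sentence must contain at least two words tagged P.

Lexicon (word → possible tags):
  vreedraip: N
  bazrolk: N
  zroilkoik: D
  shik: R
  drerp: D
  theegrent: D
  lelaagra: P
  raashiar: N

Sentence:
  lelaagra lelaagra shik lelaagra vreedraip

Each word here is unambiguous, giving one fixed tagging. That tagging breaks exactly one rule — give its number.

2

Fixed tagging: P P R P N.
Checking each rule: R1 holds, R2 violated, R3 holds, R4 holds.
Only rule 2 fails.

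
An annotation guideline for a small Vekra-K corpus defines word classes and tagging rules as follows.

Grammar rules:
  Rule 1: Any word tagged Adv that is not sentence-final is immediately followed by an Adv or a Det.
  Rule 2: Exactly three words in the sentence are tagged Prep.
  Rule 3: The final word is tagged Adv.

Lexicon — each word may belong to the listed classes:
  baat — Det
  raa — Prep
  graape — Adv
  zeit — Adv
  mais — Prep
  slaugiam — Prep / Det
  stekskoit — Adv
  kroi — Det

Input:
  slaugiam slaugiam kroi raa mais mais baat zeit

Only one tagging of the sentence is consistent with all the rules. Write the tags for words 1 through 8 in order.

Det Det Det Prep Prep Prep Det Adv

Candidates per position — 1:slaugiam {Prep,Det}; 2:slaugiam {Prep,Det}; 3:kroi {Det}; 4:raa {Prep}; 5:mais {Prep}; 6:mais {Prep}; 7:baat {Det}; 8:zeit {Adv}.
Position 1: Prep is ruled out by rule 2; that leaves Det.
Position 2: Prep is ruled out by rule 2; that leaves Det.
So the tagging must be: Det Det Det Prep Prep Prep Det Adv.
Checking: rule 1 ok; rule 2 ok; rule 3 ok.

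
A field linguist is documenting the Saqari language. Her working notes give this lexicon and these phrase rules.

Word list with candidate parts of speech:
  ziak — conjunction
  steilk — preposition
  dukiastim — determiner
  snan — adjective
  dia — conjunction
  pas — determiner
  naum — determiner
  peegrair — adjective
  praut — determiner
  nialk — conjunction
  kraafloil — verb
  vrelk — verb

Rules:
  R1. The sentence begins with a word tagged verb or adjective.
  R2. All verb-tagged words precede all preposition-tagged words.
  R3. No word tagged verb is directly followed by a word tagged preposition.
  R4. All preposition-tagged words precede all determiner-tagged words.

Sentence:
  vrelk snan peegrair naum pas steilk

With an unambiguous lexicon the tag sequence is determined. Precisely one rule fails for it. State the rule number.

4

Fixed tagging: verb adjective adjective determiner determiner preposition.
Rule check: R1 ✓, R2 ✓, R3 ✓, R4 ✗.
Only rule 4 fails.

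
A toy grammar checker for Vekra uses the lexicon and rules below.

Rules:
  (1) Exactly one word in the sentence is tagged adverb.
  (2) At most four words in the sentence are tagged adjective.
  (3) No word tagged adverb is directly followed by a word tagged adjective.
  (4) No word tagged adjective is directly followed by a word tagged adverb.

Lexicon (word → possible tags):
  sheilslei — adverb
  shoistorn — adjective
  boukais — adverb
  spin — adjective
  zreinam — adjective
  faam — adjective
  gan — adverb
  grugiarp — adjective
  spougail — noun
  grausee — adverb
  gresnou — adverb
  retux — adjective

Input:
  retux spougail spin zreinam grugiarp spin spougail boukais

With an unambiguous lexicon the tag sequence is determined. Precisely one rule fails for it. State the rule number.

Fixed tagging: adjective noun adjective adjective adjective adjective noun adverb.
Checking each rule: R1 ok, R2 fails, R3 ok, R4 ok.
Only rule 2 fails.

2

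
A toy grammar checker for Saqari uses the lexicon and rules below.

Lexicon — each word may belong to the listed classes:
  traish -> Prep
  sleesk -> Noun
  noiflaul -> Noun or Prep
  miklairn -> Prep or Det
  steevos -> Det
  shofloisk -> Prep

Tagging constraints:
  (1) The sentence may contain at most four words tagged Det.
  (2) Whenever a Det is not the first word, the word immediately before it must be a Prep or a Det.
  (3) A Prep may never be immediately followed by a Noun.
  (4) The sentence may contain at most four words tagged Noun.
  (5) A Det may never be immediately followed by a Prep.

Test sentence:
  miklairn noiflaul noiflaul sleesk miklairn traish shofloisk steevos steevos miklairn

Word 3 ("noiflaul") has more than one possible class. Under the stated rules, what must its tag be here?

Noun

Candidates per position — 1:miklairn {Prep,Det}; 2:noiflaul {Noun,Prep}; 3:noiflaul {Noun,Prep}; 4:sleesk {Noun}; 5:miklairn {Prep,Det}; 6:traish {Prep}; 7:shofloisk {Prep}; 8:steevos {Det}; 9:steevos {Det}; 10:miklairn {Prep,Det}.
If word 1 were Prep, no tagging could satisfy rule 3; so word 1 is Det.
If word 2 were Prep, no tagging could satisfy rule 3; so word 2 is Noun.
If word 3 were Prep, no tagging could satisfy rule 3; so word 3 is Noun.
If word 5 were Det, no tagging could satisfy rule 2; so word 5 is Prep.
If word 10 were Prep, no tagging could satisfy rule 5; so word 10 is Det.
That leaves exactly one tagging: Det Noun Noun Noun Prep Prep Prep Det Det Det.
Rule-by-rule: rule 1 ok; rule 2 ok; rule 3 ok; rule 4 ok; rule 5 ok.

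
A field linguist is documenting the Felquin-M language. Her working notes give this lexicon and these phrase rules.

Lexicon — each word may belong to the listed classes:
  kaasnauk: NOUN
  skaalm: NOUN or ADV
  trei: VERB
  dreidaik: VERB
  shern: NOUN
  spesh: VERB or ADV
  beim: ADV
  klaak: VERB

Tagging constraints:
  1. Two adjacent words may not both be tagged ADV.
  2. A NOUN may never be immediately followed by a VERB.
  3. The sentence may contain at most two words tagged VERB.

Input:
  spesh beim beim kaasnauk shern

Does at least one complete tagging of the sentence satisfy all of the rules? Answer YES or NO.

Candidates per position — 1:spesh {VERB,ADV}; 2:beim {ADV}; 3:beim {ADV}; 4:kaasnauk {NOUN}; 5:shern {NOUN}.
Rule 1 cannot be satisfied by any choice of tags from the lexicon.
So there is no consistent tagging.

NO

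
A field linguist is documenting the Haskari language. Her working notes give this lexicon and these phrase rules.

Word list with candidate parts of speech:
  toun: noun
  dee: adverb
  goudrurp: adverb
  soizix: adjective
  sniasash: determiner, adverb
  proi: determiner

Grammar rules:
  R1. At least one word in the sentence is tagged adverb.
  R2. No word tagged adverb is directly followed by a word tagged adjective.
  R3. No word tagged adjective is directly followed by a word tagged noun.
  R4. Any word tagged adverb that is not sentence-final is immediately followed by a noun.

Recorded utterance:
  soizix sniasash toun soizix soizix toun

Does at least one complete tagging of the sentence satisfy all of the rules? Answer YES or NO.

Candidates per position — 1:soizix {adjective}; 2:sniasash {determiner,adverb}; 3:toun {noun}; 4:soizix {adjective}; 5:soizix {adjective}; 6:toun {noun}.
Rule 3 cannot be satisfied by any choice of tags from the lexicon.
So there is no consistent tagging.

NO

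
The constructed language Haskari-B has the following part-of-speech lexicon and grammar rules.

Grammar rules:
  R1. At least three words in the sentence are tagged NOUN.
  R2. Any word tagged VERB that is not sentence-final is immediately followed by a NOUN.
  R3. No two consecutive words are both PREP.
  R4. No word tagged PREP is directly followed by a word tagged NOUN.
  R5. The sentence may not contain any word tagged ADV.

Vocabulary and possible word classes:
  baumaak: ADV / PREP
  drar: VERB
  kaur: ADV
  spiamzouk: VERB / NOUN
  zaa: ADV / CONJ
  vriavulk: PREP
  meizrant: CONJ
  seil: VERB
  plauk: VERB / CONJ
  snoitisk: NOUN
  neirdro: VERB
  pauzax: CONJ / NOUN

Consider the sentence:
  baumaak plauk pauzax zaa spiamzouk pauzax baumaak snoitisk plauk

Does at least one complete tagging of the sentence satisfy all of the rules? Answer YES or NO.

Candidates per position — 1:baumaak {ADV,PREP}; 2:plauk {VERB,CONJ}; 3:pauzax {CONJ,NOUN}; 4:zaa {ADV,CONJ}; 5:spiamzouk {VERB,NOUN}; 6:pauzax {CONJ,NOUN}; 7:baumaak {ADV,PREP}; 8:snoitisk {NOUN}; 9:plauk {VERB,CONJ}.
Every candidate sequence violates at least one rule; no consistent tagging exists.

NO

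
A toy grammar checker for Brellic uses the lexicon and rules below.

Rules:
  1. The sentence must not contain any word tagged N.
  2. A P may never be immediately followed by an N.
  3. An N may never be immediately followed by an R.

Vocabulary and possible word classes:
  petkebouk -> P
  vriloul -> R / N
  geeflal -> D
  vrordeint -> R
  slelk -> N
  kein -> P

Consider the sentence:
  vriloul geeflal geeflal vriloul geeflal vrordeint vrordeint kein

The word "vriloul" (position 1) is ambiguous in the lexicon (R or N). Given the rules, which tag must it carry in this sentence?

R

Candidates per position — 1:vriloul {R,N}; 2:geeflal {D}; 3:geeflal {D}; 4:vriloul {R,N}; 5:geeflal {D}; 6:vrordeint {R}; 7:vrordeint {R}; 8:kein {P}.
Position 1: N is ruled out by rule 1; that leaves R.
Position 4: N is ruled out by rule 1; that leaves R.
So the tagging must be: R D D R D R R P.
Rule-by-rule: rule 1 ok; rule 2 ok; rule 3 ok.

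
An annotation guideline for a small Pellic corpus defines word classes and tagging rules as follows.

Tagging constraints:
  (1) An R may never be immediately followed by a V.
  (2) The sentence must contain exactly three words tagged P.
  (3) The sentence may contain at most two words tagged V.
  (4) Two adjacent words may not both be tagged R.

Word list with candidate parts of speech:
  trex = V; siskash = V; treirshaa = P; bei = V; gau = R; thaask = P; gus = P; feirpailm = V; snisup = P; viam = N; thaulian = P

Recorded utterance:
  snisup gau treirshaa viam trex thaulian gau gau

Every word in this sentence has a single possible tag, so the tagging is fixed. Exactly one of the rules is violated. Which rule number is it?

Fixed tagging: P R P N V P R R.
Applying the rules: R1 ✓, R2 ✓, R3 ✓, R4 ✗.
Only rule 4 fails.

4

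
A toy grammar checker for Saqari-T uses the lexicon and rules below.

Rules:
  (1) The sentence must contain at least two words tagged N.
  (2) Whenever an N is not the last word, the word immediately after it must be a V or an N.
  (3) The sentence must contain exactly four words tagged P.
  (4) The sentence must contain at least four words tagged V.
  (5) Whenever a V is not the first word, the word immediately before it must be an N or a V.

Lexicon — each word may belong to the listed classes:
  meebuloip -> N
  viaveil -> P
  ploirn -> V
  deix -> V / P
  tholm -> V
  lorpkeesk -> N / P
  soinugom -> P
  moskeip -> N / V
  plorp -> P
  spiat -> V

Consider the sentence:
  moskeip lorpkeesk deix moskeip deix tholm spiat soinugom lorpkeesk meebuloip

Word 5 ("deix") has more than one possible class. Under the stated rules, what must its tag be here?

Candidates per position — 1:moskeip {N,V}; 2:lorpkeesk {N,P}; 3:deix {V,P}; 4:moskeip {N,V}; 5:deix {V,P}; 6:tholm {V}; 7:spiat {V}; 8:soinugom {P}; 9:lorpkeesk {N,P}; 10:meebuloip {N}.
At position 5, choosing P makes rule 5 impossible to satisfy; hence V.
At position 9, choosing N makes rule 3 impossible to satisfy; hence P.
At position 2, choosing N makes rule 3 impossible to satisfy; hence P.
At position 3, choosing V makes rule 3 impossible to satisfy; hence P.
At position 4, choosing V makes rule 5 impossible to satisfy; hence N.
At position 1, choosing N makes rule 2 impossible to satisfy; hence V.
The unique satisfying tagging is: V P P N V V V P P N.
Check: rule 1 ✓; rule 2 ✓; rule 3 ✓; rule 4 ✓; rule 5 ✓.

V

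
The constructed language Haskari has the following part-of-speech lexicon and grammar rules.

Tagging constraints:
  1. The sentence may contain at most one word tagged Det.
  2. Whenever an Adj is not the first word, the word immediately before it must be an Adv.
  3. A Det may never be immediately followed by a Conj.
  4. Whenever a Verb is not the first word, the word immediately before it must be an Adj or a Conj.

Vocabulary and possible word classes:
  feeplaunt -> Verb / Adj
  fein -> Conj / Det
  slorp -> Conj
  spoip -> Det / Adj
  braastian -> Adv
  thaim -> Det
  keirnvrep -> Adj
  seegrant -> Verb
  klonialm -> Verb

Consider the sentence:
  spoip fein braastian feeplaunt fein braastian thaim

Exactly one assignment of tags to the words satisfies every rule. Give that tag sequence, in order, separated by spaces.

Adj Conj Adv Adj Conj Adv Det

Candidates per position — 1:spoip {Det,Adj}; 2:fein {Conj,Det}; 3:braastian {Adv}; 4:feeplaunt {Verb,Adj}; 5:fein {Conj,Det}; 6:braastian {Adv}; 7:thaim {Det}.
If word 1 were Det, no tagging could satisfy rule 1; so word 1 is Adj.
If word 2 were Det, no tagging could satisfy rule 1; so word 2 is Conj.
If word 4 were Verb, no tagging could satisfy rule 4; so word 4 is Adj.
If word 5 were Det, no tagging could satisfy rule 1; so word 5 is Conj.
The only consistent sequence is: Adj Conj Adv Adj Conj Adv Det.
Checking: rule 1 ok; rule 2 ok; rule 3 ok; rule 4 ok.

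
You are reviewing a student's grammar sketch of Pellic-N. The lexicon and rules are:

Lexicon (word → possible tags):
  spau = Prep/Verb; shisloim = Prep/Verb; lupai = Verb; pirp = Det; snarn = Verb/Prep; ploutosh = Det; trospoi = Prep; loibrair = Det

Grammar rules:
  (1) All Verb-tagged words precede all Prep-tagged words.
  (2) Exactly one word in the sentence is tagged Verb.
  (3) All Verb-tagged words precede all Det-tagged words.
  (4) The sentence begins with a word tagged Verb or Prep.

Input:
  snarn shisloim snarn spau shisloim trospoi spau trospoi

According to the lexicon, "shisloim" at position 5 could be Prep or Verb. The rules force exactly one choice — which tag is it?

Prep

Candidates per position — 1:snarn {Verb,Prep}; 2:shisloim {Prep,Verb}; 3:snarn {Verb,Prep}; 4:spau {Prep,Verb}; 5:shisloim {Prep,Verb}; 6:trospoi {Prep}; 7:spau {Prep,Verb}; 8:trospoi {Prep}.
If word 7 were Verb, no tagging could satisfy rule 1; so word 7 is Prep.
Position 5: the remaining choice is settled jointly with positions 1, 2, 3, 4 — only Prep at position 5 is part of a tagging that satisfies every rule.
The unique satisfying tagging is: Verb Prep Prep Prep Prep Prep Prep Prep.
Check: rule 1 ok; rule 2 ok; rule 3 ok; rule 4 ok.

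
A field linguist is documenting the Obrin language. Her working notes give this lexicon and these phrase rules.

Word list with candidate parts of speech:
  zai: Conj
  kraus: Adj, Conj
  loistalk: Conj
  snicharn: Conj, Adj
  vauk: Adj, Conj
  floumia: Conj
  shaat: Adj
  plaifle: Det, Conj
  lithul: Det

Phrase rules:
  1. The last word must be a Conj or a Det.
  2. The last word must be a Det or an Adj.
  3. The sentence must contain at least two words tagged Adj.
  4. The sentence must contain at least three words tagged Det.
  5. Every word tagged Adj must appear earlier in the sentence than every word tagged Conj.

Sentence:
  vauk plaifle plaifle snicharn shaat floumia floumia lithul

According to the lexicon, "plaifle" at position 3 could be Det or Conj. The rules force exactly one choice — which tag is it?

Candidates per position — 1:vauk {Adj,Conj}; 2:plaifle {Det,Conj}; 3:plaifle {Det,Conj}; 4:snicharn {Conj,Adj}; 5:shaat {Adj}; 6:floumia {Conj}; 7:floumia {Conj}; 8:lithul {Det}.
If word 1 were Conj, no tagging could satisfy rule 5; so word 1 is Adj.
If word 2 were Conj, no tagging could satisfy rule 4; so word 2 is Det.
If word 3 were Conj, no tagging could satisfy rule 4; so word 3 is Det.
If word 4 were Conj, no tagging could satisfy rule 5; so word 4 is Adj.
The only consistent sequence is: Adj Det Det Adj Adj Conj Conj Det.
Rule-by-rule: rule 1 holds; rule 2 holds; rule 3 holds; rule 4 holds; rule 5 holds.

Det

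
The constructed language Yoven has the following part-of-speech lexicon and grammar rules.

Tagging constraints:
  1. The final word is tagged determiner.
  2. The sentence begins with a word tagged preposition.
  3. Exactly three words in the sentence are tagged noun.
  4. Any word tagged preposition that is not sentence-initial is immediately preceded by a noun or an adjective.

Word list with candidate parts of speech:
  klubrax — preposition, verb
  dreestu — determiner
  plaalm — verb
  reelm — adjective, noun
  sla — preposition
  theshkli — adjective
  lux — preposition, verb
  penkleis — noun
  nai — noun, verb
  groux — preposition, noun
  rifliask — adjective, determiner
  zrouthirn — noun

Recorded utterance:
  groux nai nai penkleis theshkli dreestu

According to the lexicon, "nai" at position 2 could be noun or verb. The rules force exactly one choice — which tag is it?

noun

Candidates per position — 1:groux {preposition,noun}; 2:nai {noun,verb}; 3:nai {noun,verb}; 4:penkleis {noun}; 5:theshkli {adjective}; 6:dreestu {determiner}.
Word 1 cannot be noun — rule 2 would then fail for every completion. It is preposition.
Word 2 cannot be verb — rule 3 would then fail for every completion. It is noun.
Word 3 cannot be verb — rule 3 would then fail for every completion. It is noun.
The unique satisfying tagging is: preposition noun noun noun adjective determiner.
Check: rule 1 ok; rule 2 ok; rule 3 ok; rule 4 ok.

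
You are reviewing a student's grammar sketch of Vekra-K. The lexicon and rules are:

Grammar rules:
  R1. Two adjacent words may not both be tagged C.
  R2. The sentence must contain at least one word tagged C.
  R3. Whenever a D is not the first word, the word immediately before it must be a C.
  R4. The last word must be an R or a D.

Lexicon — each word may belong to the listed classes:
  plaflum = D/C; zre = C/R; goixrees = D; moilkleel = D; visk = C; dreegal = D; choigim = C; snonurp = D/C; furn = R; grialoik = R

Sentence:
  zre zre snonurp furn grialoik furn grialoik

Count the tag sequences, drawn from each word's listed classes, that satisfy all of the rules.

3

Candidates per position — 1:zre {C,R}; 2:zre {C,R}; 3:snonurp {D,C}; 4:furn {R}; 5:grialoik {R}; 6:furn {R}; 7:grialoik {R}.
There are 8 candidate sequences in total.
The sequences that satisfy every rule: C R C R R R R; R C D R R R R; R R C R R R R.
Count = 3.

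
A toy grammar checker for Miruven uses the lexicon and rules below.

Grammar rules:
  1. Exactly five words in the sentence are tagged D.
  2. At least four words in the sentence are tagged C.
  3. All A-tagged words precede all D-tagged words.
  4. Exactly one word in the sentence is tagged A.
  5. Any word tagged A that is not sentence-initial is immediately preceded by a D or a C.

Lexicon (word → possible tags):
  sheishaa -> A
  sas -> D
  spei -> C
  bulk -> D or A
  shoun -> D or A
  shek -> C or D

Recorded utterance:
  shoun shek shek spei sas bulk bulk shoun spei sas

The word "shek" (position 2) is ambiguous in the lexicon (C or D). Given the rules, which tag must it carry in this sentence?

Candidates per position — 1:shoun {D,A}; 2:shek {C,D}; 3:shek {C,D}; 4:spei {C}; 5:sas {D}; 6:bulk {D,A}; 7:bulk {D,A}; 8:shoun {D,A}; 9:spei {C}; 10:sas {D}.
If word 2 were D, no tagging could satisfy rule 2; so word 2 is C.
If word 3 were D, no tagging could satisfy rule 2; so word 3 is C.
If word 6 were A, no tagging could satisfy rule 3; so word 6 is D.
If word 7 were A, no tagging could satisfy rule 3; so word 7 is D.
If word 8 were A, no tagging could satisfy rule 3; so word 8 is D.
If word 1 were D, no tagging could satisfy rule 1; so word 1 is A.
That leaves exactly one tagging: A C C C D D D D C D.
Verifying each rule — rule 1 ✓; rule 2 ✓; rule 3 ✓; rule 4 ✓; rule 5 ✓.

C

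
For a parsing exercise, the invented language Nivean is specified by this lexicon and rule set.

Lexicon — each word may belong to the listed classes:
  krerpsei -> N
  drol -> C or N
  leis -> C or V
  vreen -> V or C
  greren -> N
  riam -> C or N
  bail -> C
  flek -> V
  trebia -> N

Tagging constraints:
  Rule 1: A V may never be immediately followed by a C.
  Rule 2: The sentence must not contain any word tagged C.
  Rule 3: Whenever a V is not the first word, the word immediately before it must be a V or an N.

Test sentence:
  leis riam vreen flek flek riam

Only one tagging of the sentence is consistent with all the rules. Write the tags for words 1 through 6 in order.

Candidates per position — 1:leis {C,V}; 2:riam {C,N}; 3:vreen {V,C}; 4:flek {V}; 5:flek {V}; 6:riam {C,N}.
Position 1: C is ruled out by rule 2; that leaves V.
Position 2: C is ruled out by rule 1; that leaves N.
Position 3: C is ruled out by rule 2; that leaves V.
Position 6: C is ruled out by rule 1; that leaves N.
The only consistent sequence is: V N V V V N.
Rule-by-rule: rule 1 ok; rule 2 ok; rule 3 ok.

V N V V V N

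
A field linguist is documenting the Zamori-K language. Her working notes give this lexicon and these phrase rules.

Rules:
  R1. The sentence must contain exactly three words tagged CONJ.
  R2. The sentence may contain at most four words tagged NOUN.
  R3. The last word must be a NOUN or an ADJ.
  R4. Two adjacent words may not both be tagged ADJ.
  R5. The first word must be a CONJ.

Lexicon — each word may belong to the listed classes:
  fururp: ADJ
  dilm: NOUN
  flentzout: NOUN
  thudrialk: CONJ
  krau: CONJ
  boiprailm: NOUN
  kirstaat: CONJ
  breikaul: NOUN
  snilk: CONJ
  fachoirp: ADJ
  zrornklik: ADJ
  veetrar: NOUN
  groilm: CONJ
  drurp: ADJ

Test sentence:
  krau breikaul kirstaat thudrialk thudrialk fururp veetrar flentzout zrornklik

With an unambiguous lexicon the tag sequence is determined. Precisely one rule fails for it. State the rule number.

Fixed tagging: CONJ NOUN CONJ CONJ CONJ ADJ NOUN NOUN ADJ.
Applying the rules: R1 violated, R2 holds, R3 holds, R4 holds, R5 holds.
Only rule 1 fails.

1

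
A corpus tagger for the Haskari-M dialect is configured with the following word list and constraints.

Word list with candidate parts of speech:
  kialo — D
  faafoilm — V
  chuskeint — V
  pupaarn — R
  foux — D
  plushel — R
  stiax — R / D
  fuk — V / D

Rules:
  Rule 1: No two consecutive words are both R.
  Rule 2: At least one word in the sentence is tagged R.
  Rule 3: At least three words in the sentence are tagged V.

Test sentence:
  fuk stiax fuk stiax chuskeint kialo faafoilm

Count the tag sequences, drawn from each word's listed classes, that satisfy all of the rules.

9

Candidates per position — 1:fuk {V,D}; 2:stiax {R,D}; 3:fuk {V,D}; 4:stiax {R,D}; 5:chuskeint {V}; 6:kialo {D}; 7:faafoilm {V}.
There are 16 candidate sequences in total.
Checking each against the rules leaves 9 sequences.
Count = 9.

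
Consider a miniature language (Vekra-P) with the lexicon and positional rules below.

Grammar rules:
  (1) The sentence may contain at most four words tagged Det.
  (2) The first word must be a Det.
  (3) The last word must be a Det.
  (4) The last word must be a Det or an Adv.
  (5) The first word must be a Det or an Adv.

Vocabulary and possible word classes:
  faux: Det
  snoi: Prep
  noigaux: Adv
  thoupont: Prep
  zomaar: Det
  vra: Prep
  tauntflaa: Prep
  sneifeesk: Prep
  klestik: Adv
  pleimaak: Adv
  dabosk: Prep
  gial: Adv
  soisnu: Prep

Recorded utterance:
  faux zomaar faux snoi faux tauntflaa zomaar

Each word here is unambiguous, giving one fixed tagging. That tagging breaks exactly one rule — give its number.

Fixed tagging: Det Det Det Prep Det Prep Det.
Rule check: R1 ✗, R2 ✓, R3 ✓, R4 ✓, R5 ✓.
Only rule 1 fails.

1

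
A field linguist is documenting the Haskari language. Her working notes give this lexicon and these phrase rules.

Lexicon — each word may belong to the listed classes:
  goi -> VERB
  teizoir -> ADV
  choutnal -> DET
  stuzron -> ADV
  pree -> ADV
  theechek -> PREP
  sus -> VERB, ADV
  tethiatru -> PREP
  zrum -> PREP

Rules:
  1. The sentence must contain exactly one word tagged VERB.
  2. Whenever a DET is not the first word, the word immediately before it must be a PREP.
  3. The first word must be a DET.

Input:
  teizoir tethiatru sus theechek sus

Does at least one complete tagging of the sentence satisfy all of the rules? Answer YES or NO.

Candidates per position — 1:teizoir {ADV}; 2:tethiatru {PREP}; 3:sus {VERB,ADV}; 4:theechek {PREP}; 5:sus {VERB,ADV}.
Rule 3 cannot be satisfied by any choice of tags from the lexicon.
So there is no consistent tagging.

NO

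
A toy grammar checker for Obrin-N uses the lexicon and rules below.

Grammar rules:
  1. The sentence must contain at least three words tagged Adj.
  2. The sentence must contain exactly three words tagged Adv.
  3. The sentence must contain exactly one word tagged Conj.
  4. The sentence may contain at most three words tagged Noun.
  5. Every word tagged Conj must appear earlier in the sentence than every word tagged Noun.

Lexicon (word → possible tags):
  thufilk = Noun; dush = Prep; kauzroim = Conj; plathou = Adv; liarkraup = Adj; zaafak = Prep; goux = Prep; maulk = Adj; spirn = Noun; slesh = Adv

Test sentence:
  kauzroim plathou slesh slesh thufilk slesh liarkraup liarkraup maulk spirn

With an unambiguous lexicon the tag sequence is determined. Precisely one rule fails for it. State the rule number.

Fixed tagging: Conj Adv Adv Adv Noun Adv Adj Adj Adj Noun.
Checking each rule: R1 pass, R2 fail, R3 pass, R4 pass, R5 pass.
Only rule 2 fails.

2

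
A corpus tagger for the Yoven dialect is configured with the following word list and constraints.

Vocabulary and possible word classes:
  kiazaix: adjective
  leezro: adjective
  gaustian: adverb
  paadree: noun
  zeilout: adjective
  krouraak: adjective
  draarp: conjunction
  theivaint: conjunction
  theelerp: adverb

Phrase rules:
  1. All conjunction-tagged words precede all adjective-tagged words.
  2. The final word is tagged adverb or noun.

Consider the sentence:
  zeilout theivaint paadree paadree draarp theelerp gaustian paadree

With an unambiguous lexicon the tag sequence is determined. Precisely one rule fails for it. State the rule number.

1

Fixed tagging: adjective conjunction noun noun conjunction adverb adverb noun.
Checking each rule: R1 fail, R2 pass.
Only rule 1 fails.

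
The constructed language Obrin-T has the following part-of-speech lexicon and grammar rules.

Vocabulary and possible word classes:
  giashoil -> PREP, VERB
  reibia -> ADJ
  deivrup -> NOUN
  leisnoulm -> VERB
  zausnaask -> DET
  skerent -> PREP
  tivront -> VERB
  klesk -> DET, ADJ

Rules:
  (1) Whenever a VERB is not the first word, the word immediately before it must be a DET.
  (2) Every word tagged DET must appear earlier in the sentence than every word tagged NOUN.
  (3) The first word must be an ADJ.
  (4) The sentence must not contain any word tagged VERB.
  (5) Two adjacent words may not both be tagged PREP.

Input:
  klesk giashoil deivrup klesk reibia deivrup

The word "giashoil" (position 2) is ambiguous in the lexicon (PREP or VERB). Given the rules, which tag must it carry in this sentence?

PREP

Candidates per position — 1:klesk {DET,ADJ}; 2:giashoil {PREP,VERB}; 3:deivrup {NOUN}; 4:klesk {DET,ADJ}; 5:reibia {ADJ}; 6:deivrup {NOUN}.
Position 1: DET is ruled out by rule 3; that leaves ADJ.
Position 2: VERB is ruled out by rule 1; that leaves PREP.
Position 4: DET is ruled out by rule 2; that leaves ADJ.
The unique satisfying tagging is: ADJ PREP NOUN ADJ ADJ NOUN.
Checking: rule 1 holds; rule 2 holds; rule 3 holds; rule 4 holds; rule 5 holds.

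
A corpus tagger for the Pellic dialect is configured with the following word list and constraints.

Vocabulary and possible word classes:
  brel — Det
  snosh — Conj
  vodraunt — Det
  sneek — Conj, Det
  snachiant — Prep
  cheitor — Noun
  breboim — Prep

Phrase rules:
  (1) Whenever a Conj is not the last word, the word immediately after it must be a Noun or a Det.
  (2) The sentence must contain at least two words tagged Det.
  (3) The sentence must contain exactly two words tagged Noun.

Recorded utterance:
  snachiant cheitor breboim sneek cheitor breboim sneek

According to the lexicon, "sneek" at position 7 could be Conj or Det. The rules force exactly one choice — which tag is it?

Candidates per position — 1:snachiant {Prep}; 2:cheitor {Noun}; 3:breboim {Prep}; 4:sneek {Conj,Det}; 5:cheitor {Noun}; 6:breboim {Prep}; 7:sneek {Conj,Det}.
Position 4: tagging it Conj would leave rule 2 unsatisfiable, so it must be Det.
Position 7: tagging it Conj would leave rule 2 unsatisfiable, so it must be Det.
The unique satisfying tagging is: Prep Noun Prep Det Noun Prep Det.
Verifying each rule — rule 1 ok; rule 2 ok; rule 3 ok.

Det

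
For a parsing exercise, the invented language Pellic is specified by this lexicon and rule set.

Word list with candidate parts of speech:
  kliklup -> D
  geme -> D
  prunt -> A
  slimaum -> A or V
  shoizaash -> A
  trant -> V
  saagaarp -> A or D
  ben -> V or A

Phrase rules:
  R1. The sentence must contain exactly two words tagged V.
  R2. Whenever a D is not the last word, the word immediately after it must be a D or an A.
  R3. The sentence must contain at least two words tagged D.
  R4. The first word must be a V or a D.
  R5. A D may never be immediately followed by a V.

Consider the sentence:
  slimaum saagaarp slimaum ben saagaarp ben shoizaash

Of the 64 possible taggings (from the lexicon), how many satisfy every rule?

1

Candidates per position — 1:slimaum {A,V}; 2:saagaarp {A,D}; 3:slimaum {A,V}; 4:ben {V,A}; 5:saagaarp {A,D}; 6:ben {V,A}; 7:shoizaash {A}.
There are 64 candidate sequences in total.
The sequences that satisfy every rule: V D A V D A A.
Count = 1.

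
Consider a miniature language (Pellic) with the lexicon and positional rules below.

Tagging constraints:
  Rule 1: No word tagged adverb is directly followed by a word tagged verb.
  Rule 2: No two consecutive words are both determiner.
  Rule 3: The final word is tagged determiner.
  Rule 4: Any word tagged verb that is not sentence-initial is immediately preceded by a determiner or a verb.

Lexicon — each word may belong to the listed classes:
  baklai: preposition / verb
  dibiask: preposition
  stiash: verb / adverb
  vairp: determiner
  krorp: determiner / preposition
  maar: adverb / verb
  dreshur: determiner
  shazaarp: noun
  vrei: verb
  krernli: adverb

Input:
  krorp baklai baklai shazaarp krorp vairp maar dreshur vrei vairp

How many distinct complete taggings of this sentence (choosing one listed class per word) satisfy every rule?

8

Candidates per position — 1:krorp {determiner,preposition}; 2:baklai {preposition,verb}; 3:baklai {preposition,verb}; 4:shazaarp {noun}; 5:krorp {determiner,preposition}; 6:vairp {determiner}; 7:maar {adverb,verb}; 8:dreshur {determiner}; 9:vrei {verb}; 10:vairp {determiner}.
There are 32 candidate sequences in total.
Checking each against the rules leaves 8 sequences.
Count = 8.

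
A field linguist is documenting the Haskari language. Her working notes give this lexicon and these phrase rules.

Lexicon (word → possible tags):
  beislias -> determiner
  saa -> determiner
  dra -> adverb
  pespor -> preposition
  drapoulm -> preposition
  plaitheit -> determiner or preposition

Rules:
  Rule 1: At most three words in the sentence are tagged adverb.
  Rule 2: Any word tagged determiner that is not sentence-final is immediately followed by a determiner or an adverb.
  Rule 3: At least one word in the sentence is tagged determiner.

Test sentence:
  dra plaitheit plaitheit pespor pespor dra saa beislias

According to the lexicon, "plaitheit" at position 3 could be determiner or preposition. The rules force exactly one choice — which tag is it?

preposition

Candidates per position — 1:dra {adverb}; 2:plaitheit {determiner,preposition}; 3:plaitheit {determiner,preposition}; 4:pespor {preposition}; 5:pespor {preposition}; 6:dra {adverb}; 7:saa {determiner}; 8:beislias {determiner}.
Position 2: determiner is ruled out by rule 2; that leaves preposition.
Position 3: determiner is ruled out by rule 2; that leaves preposition.
The only consistent sequence is: adverb preposition preposition preposition preposition adverb determiner determiner.
Check: rule 1 ok; rule 2 ok; rule 3 ok.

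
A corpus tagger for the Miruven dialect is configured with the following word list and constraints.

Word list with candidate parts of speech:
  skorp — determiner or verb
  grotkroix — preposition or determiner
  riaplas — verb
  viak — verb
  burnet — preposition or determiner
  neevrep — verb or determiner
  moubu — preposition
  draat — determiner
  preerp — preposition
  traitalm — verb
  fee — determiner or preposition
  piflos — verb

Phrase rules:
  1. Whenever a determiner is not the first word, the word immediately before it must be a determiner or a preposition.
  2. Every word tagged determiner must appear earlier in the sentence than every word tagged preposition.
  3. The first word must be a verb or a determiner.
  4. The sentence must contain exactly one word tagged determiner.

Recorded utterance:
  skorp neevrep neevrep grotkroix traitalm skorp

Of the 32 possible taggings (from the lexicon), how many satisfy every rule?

Candidates per position — 1:skorp {determiner,verb}; 2:neevrep {verb,determiner}; 3:neevrep {verb,determiner}; 4:grotkroix {preposition,determiner}; 5:traitalm {verb}; 6:skorp {determiner,verb}.
There are 32 candidate sequences in total.
The sequences that satisfy every rule: determiner verb verb preposition verb verb.
Count = 1.

1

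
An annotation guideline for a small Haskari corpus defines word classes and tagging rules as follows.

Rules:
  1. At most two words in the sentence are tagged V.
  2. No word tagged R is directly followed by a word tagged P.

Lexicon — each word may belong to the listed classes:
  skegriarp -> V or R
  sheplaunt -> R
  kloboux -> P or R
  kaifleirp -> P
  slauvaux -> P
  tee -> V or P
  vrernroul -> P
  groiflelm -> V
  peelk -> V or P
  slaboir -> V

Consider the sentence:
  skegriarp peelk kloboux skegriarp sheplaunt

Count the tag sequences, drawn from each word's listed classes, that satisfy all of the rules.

Candidates per position — 1:skegriarp {V,R}; 2:peelk {V,P}; 3:kloboux {P,R}; 4:skegriarp {V,R}; 5:sheplaunt {R}.
There are 16 candidate sequences in total.
Checking each against the rules leaves 10 sequences.
Count = 10.

10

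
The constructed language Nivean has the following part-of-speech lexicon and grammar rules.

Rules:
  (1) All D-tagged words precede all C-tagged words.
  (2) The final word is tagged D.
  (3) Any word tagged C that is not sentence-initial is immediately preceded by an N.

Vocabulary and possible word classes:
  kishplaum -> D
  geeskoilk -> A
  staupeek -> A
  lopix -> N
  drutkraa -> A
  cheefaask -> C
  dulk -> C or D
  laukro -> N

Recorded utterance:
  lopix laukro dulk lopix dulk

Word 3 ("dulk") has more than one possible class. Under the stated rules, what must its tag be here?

D

Candidates per position — 1:lopix {N}; 2:laukro {N}; 3:dulk {C,D}; 4:lopix {N}; 5:dulk {C,D}.
Position 5: tagging it C would leave rule 2 unsatisfiable, so it must be D.
Position 3: tagging it C would leave rule 1 unsatisfiable, so it must be D.
So the tagging must be: N N D N D.
Verifying each rule — rule 1 ✓; rule 2 ✓; rule 3 ✓.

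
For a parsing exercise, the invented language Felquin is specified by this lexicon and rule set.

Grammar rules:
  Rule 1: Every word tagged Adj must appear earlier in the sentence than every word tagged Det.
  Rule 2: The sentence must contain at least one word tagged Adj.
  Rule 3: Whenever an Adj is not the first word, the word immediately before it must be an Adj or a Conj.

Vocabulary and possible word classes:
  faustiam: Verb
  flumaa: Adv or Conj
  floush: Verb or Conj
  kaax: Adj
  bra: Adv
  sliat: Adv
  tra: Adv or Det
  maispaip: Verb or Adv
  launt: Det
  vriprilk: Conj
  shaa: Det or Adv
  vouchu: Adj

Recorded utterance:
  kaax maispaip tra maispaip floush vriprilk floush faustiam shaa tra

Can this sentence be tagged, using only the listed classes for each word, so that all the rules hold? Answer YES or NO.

Candidates per position — 1:kaax {Adj}; 2:maispaip {Verb,Adv}; 3:tra {Adv,Det}; 4:maispaip {Verb,Adv}; 5:floush {Verb,Conj}; 6:vriprilk {Conj}; 7:floush {Verb,Conj}; 8:faustiam {Verb}; 9:shaa {Det,Adv}; 10:tra {Adv,Det}.
One satisfying assignment: Adj Verb Adv Verb Verb Conj Verb Verb Det Det.
Checking: rule 1 satisfied; rule 2 satisfied; rule 3 satisfied.

YES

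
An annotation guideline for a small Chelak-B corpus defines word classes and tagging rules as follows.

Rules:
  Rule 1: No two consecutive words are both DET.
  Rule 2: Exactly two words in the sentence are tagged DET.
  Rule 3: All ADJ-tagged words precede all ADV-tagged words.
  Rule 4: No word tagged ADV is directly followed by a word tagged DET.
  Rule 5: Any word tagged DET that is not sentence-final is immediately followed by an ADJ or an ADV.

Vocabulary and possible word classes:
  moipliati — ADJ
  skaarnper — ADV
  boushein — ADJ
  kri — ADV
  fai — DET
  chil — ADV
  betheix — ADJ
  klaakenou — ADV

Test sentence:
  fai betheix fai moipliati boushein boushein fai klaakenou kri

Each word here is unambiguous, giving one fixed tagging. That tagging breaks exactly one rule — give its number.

2

Fixed tagging: DET ADJ DET ADJ ADJ ADJ DET ADV ADV.
Rule check: R1 holds, R2 violated, R3 holds, R4 holds, R5 holds.
Only rule 2 fails.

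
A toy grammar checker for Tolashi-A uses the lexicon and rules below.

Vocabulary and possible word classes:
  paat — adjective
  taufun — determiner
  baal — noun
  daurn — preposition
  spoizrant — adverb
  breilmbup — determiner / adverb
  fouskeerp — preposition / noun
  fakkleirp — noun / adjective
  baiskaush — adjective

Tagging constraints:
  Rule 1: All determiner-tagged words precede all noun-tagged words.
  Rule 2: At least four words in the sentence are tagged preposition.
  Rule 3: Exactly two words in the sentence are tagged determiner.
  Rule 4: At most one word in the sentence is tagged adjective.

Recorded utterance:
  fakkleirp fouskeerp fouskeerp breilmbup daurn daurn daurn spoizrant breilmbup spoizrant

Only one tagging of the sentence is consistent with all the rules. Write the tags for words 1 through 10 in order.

Candidates per position — 1:fakkleirp {noun,adjective}; 2:fouskeerp {preposition,noun}; 3:fouskeerp {preposition,noun}; 4:breilmbup {determiner,adverb}; 5:daurn {preposition}; 6:daurn {preposition}; 7:daurn {preposition}; 8:spoizrant {adverb}; 9:breilmbup {determiner,adverb}; 10:spoizrant {adverb}.
Position 4: adverb is ruled out by rule 3; that leaves determiner.
Position 9: adverb is ruled out by rule 3; that leaves determiner.
Position 1: noun is ruled out by rule 1; that leaves adjective.
Position 2: noun is ruled out by rule 1; that leaves preposition.
Position 3: noun is ruled out by rule 1; that leaves preposition.
So the tagging must be: adjective preposition preposition determiner preposition preposition preposition adverb determiner adverb.
Verifying each rule — rule 1 satisfied; rule 2 satisfied; rule 3 satisfied; rule 4 satisfied.

adjective preposition preposition determiner preposition preposition preposition adverb determiner adverb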